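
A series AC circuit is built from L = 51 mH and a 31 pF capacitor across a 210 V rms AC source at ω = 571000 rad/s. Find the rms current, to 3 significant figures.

7.67 mA

X_L = ωL = 29100 Ω
X_C = 1/(ωC) = 56500 Ω
Net reactance X = X_L − X_C = -27400 Ω
Z = − j27400 Ω
|Z| = √(0² + 27400²) = 27400 Ω
I = V/|Z| = 210/27400 = 7.67 mA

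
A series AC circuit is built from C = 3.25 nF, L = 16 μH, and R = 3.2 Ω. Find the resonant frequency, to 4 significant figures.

ω₀ = 1/√(LC) = 1/√(1.6e-05 × 3.25e-09) = 4.385e+06 rad/s
f₀ = ω₀/(2π) = 697.9 kHz

697.9 kHz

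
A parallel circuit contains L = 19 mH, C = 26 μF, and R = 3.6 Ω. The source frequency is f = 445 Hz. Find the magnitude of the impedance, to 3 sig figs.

ω = 2πf = 2796 rad/s
X_L = ωL = 53.1 Ω
X_C = 1/(ωC) = 13.8 Ω
Parallel: admittances add. Y = 1/R + 1/(jωL) + jωC
Y = (0.278 + j0.0539) S
|Y| = 0.283 S → |Z| = 1/|Y| = 3.53 Ω, ∠Z = −∠Y = -11.0°

3.53 Ω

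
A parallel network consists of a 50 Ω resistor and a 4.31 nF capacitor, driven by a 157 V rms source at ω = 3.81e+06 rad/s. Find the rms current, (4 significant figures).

4.063 A

X_C = 1/(ωC) = 60.90 Ω
Parallel: admittances add. Y = 1/R + jωC
Y = (0.02000 + j0.01642) S
|Y| = 0.02588 S → |Z| = 1/|Y| = 38.64 Ω, ∠Z = −∠Y = -39.39°
I = V/|Z| = 157/38.64 = 4.063 A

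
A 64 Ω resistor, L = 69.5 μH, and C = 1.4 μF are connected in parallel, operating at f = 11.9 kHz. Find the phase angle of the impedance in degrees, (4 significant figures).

79.90°

ω = 2πf = 74770 rad/s
X_L = ωL = 5.197 Ω
X_C = 1/(ωC) = 9.553 Ω
Parallel: admittances add. Y = 1/R + 1/(jωL) + jωC
Y = (0.01562 − j0.08776) S
|Y| = 0.08914 S → |Z| = 1/|Y| = 11.22 Ω, ∠Z = −∠Y = 79.90°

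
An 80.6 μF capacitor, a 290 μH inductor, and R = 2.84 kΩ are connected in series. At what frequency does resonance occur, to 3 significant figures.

1.04 kHz

ω₀ = 1/√(LC) = 1/√(0.00029 × 8.06e-05) = 6541 rad/s
f₀ = ω₀/(2π) = 1.04 kHz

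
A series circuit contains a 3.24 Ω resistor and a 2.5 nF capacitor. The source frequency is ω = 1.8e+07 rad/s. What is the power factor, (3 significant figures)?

0.144

X_C = 1/(ωC) = 22.2 Ω
Z = 3.24 − j22.2 Ω
|Z| = √(3.24² + 22.2²) = 22.5 Ω
∠Z = arctan(-22.2/3.24) = -81.7°
cos φ = cos(-81.7°) = 0.144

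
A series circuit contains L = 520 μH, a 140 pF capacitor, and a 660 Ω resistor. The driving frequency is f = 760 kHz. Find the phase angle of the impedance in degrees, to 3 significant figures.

56.2°

ω = 2πf = 4.775e+06 rad/s
X_L = ωL = 2480 Ω
X_C = 1/(ωC) = 1500 Ω
Net reactance X = X_L − X_C = 987 Ω
Z = 660 + j987 Ω
|Z| = √(660² + 987²) = 1190 Ω
∠Z = arctan(987/660) = 56.2°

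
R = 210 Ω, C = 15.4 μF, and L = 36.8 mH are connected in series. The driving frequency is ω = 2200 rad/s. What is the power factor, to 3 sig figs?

0.971

X_L = ωL = 81.0 Ω
X_C = 1/(ωC) = 29.5 Ω
Net reactance X = X_L − X_C = 51.4 Ω
Z = 210 + j51.4 Ω
|Z| = √(210² + 51.4²) = 216 Ω
∠Z = arctan(51.4/210) = 13.8°
cos φ = cos(13.8°) = 0.971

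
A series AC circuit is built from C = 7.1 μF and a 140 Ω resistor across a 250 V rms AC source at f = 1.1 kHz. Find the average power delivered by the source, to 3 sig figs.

437 W

ω = 2πf = 6912 rad/s
X_C = 1/(ωC) = 20.4 Ω
Z = 140 − j20.4 Ω
|Z| = √(140² + 20.4²) = 141 Ω
∠Z = arctan(-20.4/140) = -8.28°
I = V/|Z| = 1.77 A
P = VI cos φ = 250 × 1.77 × cos(-8.28°) = 437 W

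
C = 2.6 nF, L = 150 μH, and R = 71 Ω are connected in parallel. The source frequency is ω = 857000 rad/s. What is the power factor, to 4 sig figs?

0.9304

X_L = ωL = 128.5 Ω
X_C = 1/(ωC) = 448.8 Ω
Parallel: admittances add. Y = 1/R + 1/(jωL) + jωC
Y = (0.01408 − j0.005551) S
|Y| = 0.01514 S → |Z| = 1/|Y| = 66.06 Ω, ∠Z = −∠Y = 21.51°
cos φ = cos(21.51°) = 0.9304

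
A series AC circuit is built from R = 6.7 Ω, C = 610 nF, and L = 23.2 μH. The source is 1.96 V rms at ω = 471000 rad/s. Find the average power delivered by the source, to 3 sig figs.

257 mW

X_L = ωL = 10.9 Ω
X_C = 1/(ωC) = 3.48 Ω
Net reactance X = X_L − X_C = 7.45 Ω
Z = 6.70 + j7.45 Ω
|Z| = √(6.70² + 7.45²) = 10.0 Ω
∠Z = arctan(7.45/6.70) = 48.0°
I = V/|Z| = 196 mA
P = VI cos φ = 1.96 × 0.196 × cos(48.0°) = 257 mW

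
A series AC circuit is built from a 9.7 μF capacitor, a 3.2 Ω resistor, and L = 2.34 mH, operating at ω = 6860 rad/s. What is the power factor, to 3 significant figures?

X_L = ωL = 16.1 Ω
X_C = 1/(ωC) = 15.0 Ω
Net reactance X = X_L − X_C = 1.02 Ω
Z = 3.20 + j1.02 Ω
|Z| = √(3.20² + 1.02²) = 3.36 Ω
∠Z = arctan(1.02/3.20) = 17.7°
cos φ = cos(17.7°) = 0.952

0.952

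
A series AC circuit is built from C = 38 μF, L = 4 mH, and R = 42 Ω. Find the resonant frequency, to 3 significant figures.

408 Hz

ω₀ = 1/√(LC) = 1/√(0.004 × 3.8e-05) = 2565 rad/s
f₀ = ω₀/(2π) = 408 Hz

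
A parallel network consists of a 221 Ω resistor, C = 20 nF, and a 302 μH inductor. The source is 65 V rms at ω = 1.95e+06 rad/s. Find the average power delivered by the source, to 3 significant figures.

19.1 W

X_L = ωL = 589 Ω
X_C = 1/(ωC) = 25.6 Ω
Parallel: admittances add. Y = 1/R + 1/(jωL) + jωC
Y = (0.00452 + j0.0373) S
|Y| = 0.0376 S → |Z| = 1/|Y| = 26.6 Ω, ∠Z = −∠Y = -83.1°
I = V/|Z| = 2.44 A
P = VI cos φ = 65 × 2.44 × cos(-83.1°) = 19.1 W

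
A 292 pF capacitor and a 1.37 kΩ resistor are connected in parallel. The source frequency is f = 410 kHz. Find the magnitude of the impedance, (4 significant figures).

ω = 2πf = 2.576e+06 rad/s
X_C = 1/(ωC) = 1329 Ω
Parallel: admittances add. Y = 1/R + jωC
Y = (0.0007299 + j0.0007522) S
|Y| = 0.001048 S → |Z| = 1/|Y| = 954.1 Ω, ∠Z = −∠Y = -45.86°

954.1 Ω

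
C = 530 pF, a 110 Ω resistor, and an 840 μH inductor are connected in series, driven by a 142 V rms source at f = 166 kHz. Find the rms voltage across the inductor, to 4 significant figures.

ω = 2πf = 1.043e+06 rad/s
X_L = ωL = 876.1 Ω
X_C = 1/(ωC) = 1809 Ω
Net reactance X = X_L − X_C = -932.9 Ω
Z = 110.0 − j932.9 Ω
|Z| = √(110.0² + 932.9²) = 939.3 Ω
I = V/|Z| = 151.2 mA
V_L = I·|Z_L| = 0.1512 × 876.1 = 132.4 V

132.4 V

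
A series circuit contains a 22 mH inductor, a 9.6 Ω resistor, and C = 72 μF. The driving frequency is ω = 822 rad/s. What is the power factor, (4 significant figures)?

0.9924

X_L = ωL = 18.08 Ω
X_C = 1/(ωC) = 16.90 Ω
Net reactance X = X_L − X_C = 1.188 Ω
Z = 9.600 + j1.188 Ω
|Z| = √(9.600² + 1.188²) = 9.673 Ω
∠Z = arctan(1.188/9.600) = 7.052°
cos φ = cos(7.052°) = 0.9924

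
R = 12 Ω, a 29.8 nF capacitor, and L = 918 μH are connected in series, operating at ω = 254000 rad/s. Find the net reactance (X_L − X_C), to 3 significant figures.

101 Ω

X_L = ωL = 233 Ω
X_C = 1/(ωC) = 132 Ω
X = 233 − 132 = 101 Ω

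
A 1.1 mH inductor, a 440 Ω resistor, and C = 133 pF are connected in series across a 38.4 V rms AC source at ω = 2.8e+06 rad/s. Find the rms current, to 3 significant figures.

65.0 mA

X_L = ωL = 3080 Ω
X_C = 1/(ωC) = 2690 Ω
Net reactance X = X_L − X_C = 395 Ω
Z = 440 + j395 Ω
|Z| = √(440² + 395²) = 591 Ω
I = V/|Z| = 38.4/591 = 65.0 mA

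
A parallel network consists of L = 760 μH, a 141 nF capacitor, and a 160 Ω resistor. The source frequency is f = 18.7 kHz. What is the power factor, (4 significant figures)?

ω = 2πf = 117500 rad/s
X_L = ωL = 89.30 Ω
X_C = 1/(ωC) = 60.36 Ω
Parallel: admittances add. Y = 1/R + 1/(jωL) + jωC
Y = (0.006250 + j0.005368) S
|Y| = 0.008239 S → |Z| = 1/|Y| = 121.4 Ω, ∠Z = −∠Y = -40.66°
cos φ = cos(-40.66°) = 0.7586

0.7586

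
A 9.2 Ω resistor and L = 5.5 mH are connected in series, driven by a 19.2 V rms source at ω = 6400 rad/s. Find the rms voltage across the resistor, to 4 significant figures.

X_L = ωL = 35.20 Ω
Z = 9.200 + j35.20 Ω
|Z| = √(9.200² + 35.20²) = 36.38 Ω
I = V/|Z| = 527.7 mA
V_R = I·|Z_R| = 0.5277 × 9.200 = 4.855 V

4.855 V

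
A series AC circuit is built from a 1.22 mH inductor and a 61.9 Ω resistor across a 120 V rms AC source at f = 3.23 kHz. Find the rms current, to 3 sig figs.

1.80 A

ω = 2πf = 20290 rad/s
X_L = ωL = 24.8 Ω
Z = 61.9 + j24.8 Ω
|Z| = √(61.9² + 24.8²) = 66.7 Ω
I = V/|Z| = 120/66.7 = 1.80 A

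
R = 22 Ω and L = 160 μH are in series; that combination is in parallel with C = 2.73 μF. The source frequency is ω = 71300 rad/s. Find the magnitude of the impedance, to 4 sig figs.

5.565 Ω

X_L = ωL = 11.41 Ω
X_C = 1/(ωC) = 5.137 Ω
Branch 1 (R+jX_L): Z₁ = 22.00 + j11.41 Ω, |Z₁| = 24.78 Ω
Branch 2 (−jX_C): Z₂ = −j5.137 Ω
Parallel: Z = Z₁Z₂/(Z₁+Z₂), |Z| = 5.565 Ω, ∠Z = -78.50°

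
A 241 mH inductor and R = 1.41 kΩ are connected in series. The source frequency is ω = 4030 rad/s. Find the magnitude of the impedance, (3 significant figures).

1710 Ω

X_L = ωL = 971 Ω
Z = 1410 + j971 Ω
|Z| = √(1410² + 971²) = 1710 Ω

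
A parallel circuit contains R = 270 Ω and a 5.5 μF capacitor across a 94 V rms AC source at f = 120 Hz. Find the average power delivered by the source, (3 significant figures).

32.7 W

ω = 2πf = 754.0 rad/s
X_C = 1/(ωC) = 241 Ω
Parallel: admittances add. Y = 1/R + jωC
Y = (0.00370 + j0.00415) S
|Y| = 0.00556 S → |Z| = 1/|Y| = 180 Ω, ∠Z = −∠Y = -48.2°
I = V/|Z| = 523 mA
P = VI cos φ = 94 × 0.523 × cos(-48.2°) = 32.7 W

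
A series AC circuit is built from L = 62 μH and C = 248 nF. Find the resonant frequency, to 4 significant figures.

ω₀ = 1/√(LC) = 1/√(6.2e-05 × 2.48e-07) = 255000 rad/s
f₀ = ω₀/(2π) = 40.59 kHz

40.59 kHz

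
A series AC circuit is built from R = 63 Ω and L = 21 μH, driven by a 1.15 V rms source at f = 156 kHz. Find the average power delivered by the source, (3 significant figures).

19.0 mW

ω = 2πf = 980200 rad/s
X_L = ωL = 20.6 Ω
Z = 63.0 + j20.6 Ω
|Z| = √(63.0² + 20.6²) = 66.3 Ω
∠Z = arctan(20.6/63.0) = 18.1°
I = V/|Z| = 17.4 mA
P = VI cos φ = 1.15 × 0.0174 × cos(18.1°) = 19.0 mW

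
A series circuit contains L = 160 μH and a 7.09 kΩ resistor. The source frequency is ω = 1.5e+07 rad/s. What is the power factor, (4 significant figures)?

X_L = ωL = 2400 Ω
Z = 7090 + j2400 Ω
|Z| = √(7090² + 2400²) = 7485 Ω
∠Z = arctan(2400/7090) = 18.70°
cos φ = cos(18.70°) = 0.9472

0.9472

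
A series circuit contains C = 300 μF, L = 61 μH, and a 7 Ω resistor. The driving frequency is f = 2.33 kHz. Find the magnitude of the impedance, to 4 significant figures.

7.032 Ω

ω = 2πf = 14640 rad/s
X_L = ωL = 0.8930 Ω
X_C = 1/(ωC) = 0.2277 Ω
Net reactance X = X_L − X_C = 0.6653 Ω
Z = 7.000 + j0.6653 Ω
|Z| = √(7.000² + 0.6653²) = 7.032 Ω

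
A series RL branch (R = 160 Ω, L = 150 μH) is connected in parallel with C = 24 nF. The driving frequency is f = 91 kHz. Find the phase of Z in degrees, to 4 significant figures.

ω = 2πf = 571800 rad/s
X_L = ωL = 85.77 Ω
X_C = 1/(ωC) = 72.87 Ω
Branch 1 (R+jX_L): Z₁ = 160.0 + j85.77 Ω, |Z₁| = 181.5 Ω
Branch 2 (−jX_C): Z₂ = −j72.87 Ω
Parallel: Z = Z₁Z₂/(Z₁+Z₂), |Z| = 82.42 Ω, ∠Z = -66.41°

-66.41°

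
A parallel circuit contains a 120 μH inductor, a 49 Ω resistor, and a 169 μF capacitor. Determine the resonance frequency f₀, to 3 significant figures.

ω₀ = 1/√(LC) = 1/√(0.00012 × 0.000169) = 7022 rad/s
f₀ = ω₀/(2π) = 1.12 kHz

1.12 kHz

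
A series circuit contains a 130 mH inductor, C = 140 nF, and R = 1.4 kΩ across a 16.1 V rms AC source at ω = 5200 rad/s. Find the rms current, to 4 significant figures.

X_L = ωL = 676.0 Ω
X_C = 1/(ωC) = 1374 Ω
Net reactance X = X_L − X_C = -697.6 Ω
Z = 1400 − j697.6 Ω
|Z| = √(1400² + 697.6²) = 1564 Ω
I = V/|Z| = 16.1/1564 = 10.29 mA

10.29 mA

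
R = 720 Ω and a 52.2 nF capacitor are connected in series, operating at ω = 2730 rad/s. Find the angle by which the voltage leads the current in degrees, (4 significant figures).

X_C = 1/(ωC) = 7017 Ω
Z = 720.0 − j7017 Ω
|Z| = √(720.0² + 7017²) = 7054 Ω
∠Z = arctan(-7017/720.0) = -84.14°

-84.14°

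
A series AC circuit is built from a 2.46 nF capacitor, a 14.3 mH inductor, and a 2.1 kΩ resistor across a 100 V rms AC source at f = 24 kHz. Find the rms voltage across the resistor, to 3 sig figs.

96.9 V

ω = 2πf = 150800 rad/s
X_L = ωL = 2160 Ω
X_C = 1/(ωC) = 2700 Ω
Net reactance X = X_L − X_C = -539 Ω
Z = 2100 − j539 Ω
|Z| = √(2100² + 539²) = 2170 Ω
I = V/|Z| = 46.1 mA
V_R = I·|Z_R| = 0.0461 × 2100 = 96.9 V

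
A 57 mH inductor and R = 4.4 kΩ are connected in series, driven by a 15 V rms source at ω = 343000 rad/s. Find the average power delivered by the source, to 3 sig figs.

2.47 mW

X_L = ωL = 19600 Ω
Z = 4400 + j19600 Ω
|Z| = √(4400² + 19600²) = 20000 Ω
∠Z = arctan(19600/4400) = 77.3°
I = V/|Z| = 749 μA
P = VI cos φ = 15 × 0.000749 × cos(77.3°) = 2.47 mW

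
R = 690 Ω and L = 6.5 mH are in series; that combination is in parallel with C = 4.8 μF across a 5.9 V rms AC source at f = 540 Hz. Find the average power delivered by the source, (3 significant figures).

ω = 2πf = 3393 rad/s
X_L = ωL = 22.1 Ω
X_C = 1/(ωC) = 61.4 Ω
Branch 1 (R+jX_L): Z₁ = 690 + j22.1 Ω, |Z₁| = 690 Ω
Branch 2 (−jX_C): Z₂ = −j61.4 Ω
Parallel: Z = Z₁Z₂/(Z₁+Z₂), |Z| = 61.3 Ω, ∠Z = -84.9°
I = V/|Z| = 96.2 mA
P = VI cos φ = 5.9 × 0.0962 × cos(-84.9°) = 50.4 mW

50.4 mW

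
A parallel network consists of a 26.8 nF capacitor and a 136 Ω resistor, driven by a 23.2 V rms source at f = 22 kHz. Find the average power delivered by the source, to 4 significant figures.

3.958 W

ω = 2πf = 138200 rad/s
X_C = 1/(ωC) = 269.9 Ω
Parallel: admittances add. Y = 1/R + jωC
Y = (0.007353 + j0.003705) S
|Y| = 0.008233 S → |Z| = 1/|Y| = 121.5 Ω, ∠Z = −∠Y = -26.74°
I = V/|Z| = 191.0 mA
P = VI cos φ = 23.2 × 0.1910 × cos(-26.74°) = 3.958 W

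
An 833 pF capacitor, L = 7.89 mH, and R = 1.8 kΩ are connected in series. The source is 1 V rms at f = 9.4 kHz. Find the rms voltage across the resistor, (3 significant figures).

0.0903 V

ω = 2πf = 59060 rad/s
X_L = ωL = 466 Ω
X_C = 1/(ωC) = 20300 Ω
Net reactance X = X_L − X_C = -19900 Ω
Z = 1800 − j19900 Ω
|Z| = √(1800² + 19900²) = 19900 Ω
I = V/|Z| = 50.1 μA
V_R = I·|Z_R| = 5.01e-05 × 1800 = 0.0903 V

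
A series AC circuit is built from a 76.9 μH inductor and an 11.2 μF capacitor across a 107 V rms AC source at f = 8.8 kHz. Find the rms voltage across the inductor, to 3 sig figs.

173 V

ω = 2πf = 55290 rad/s
X_L = ωL = 4.25 Ω
X_C = 1/(ωC) = 1.61 Ω
Net reactance X = X_L − X_C = 2.64 Ω
Z = j2.64 Ω
|Z| = √(0² + 2.64²) = 2.64 Ω
I = V/|Z| = 40.6 A
V_L = I·|Z_L| = 40.6 × 4.25 = 173 V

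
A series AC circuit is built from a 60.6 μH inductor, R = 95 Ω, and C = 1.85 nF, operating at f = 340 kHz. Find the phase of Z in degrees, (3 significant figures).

ω = 2πf = 2.136e+06 rad/s
X_L = ωL = 129 Ω
X_C = 1/(ωC) = 253 Ω
Net reactance X = X_L − X_C = -124 Ω
Z = 95.0 − j124 Ω
|Z| = √(95.0² + 124²) = 156 Ω
∠Z = arctan(-124/95.0) = -52.4°

-52.4°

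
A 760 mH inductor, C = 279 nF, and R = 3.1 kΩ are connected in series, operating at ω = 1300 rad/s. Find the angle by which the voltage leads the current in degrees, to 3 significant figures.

X_L = ωL = 988 Ω
X_C = 1/(ωC) = 2760 Ω
Net reactance X = X_L − X_C = -1770 Ω
Z = 3100 − j1770 Ω
|Z| = √(3100² + 1770²) = 3570 Ω
∠Z = arctan(-1770/3100) = -29.7°

-29.7°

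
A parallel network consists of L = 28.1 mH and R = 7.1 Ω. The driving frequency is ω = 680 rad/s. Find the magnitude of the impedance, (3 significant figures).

X_L = ωL = 19.1 Ω
Parallel: admittances add. Y = 1/R + 1/(jωL)
Y = (0.141 − j0.0523) S
|Y| = 0.150 S → |Z| = 1/|Y| = 6.66 Ω, ∠Z = −∠Y = 20.4°

6.66 Ω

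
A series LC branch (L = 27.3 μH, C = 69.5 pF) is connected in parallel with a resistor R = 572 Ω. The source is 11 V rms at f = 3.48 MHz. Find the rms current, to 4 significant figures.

181.0 mA

ω = 2πf = 2.187e+07 rad/s
X_L = ωL = 596.9 Ω
X_C = 1/(ωC) = 658.0 Ω
Branch 1: Z₁ = R = 572.0 Ω
Branch 2 (series LC): Z₂ = j(X_L − X_C) = −j61.12 Ω
Parallel: Z = Z₁Z₂/(Z₁+Z₂), |Z| = 60.77 Ω, ∠Z = -83.90°
I = V/|Z| = 11/60.77 = 181.0 mA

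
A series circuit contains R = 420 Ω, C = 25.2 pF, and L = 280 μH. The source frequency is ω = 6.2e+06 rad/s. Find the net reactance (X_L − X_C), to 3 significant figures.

-4660 Ω

X_L = ωL = 1740 Ω
X_C = 1/(ωC) = 6400 Ω
X = 1740 − 6400 = -4660 Ω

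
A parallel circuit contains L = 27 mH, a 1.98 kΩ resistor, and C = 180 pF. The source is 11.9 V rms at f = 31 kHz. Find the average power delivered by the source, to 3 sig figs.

ω = 2πf = 194800 rad/s
X_L = ωL = 5260 Ω
X_C = 1/(ωC) = 28500 Ω
Parallel: admittances add. Y = 1/R + 1/(jωL) + jωC
Y = (0.000505 − j0.000155) S
|Y| = 0.000528 S → |Z| = 1/|Y| = 1890 Ω, ∠Z = −∠Y = 17.1°
I = V/|Z| = 6.29 mA
P = VI cos φ = 11.9 × 0.00629 × cos(17.1°) = 71.5 mW

71.5 mW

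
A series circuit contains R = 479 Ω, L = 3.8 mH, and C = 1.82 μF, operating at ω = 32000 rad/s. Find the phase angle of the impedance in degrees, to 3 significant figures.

X_L = ωL = 122 Ω
X_C = 1/(ωC) = 17.2 Ω
Net reactance X = X_L − X_C = 104 Ω
Z = 479 + j104 Ω
|Z| = √(479² + 104²) = 490 Ω
∠Z = arctan(104/479) = 12.3°

12.3°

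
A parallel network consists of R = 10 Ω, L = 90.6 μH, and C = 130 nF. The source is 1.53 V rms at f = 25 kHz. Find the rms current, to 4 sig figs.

171.0 mA

ω = 2πf = 157100 rad/s
X_L = ωL = 14.23 Ω
X_C = 1/(ωC) = 48.97 Ω
Parallel: admittances add. Y = 1/R + 1/(jωL) + jωC
Y = (0.1000 − j0.04985) S
|Y| = 0.1117 S → |Z| = 1/|Y| = 8.950 Ω, ∠Z = −∠Y = 26.49°
I = V/|Z| = 1.53/8.950 = 171.0 mA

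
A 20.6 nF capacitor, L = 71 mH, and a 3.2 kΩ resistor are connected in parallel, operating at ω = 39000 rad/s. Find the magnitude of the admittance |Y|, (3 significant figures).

X_L = ωL = 2770 Ω
X_C = 1/(ωC) = 1240 Ω
Parallel: admittances add. Y = 1/R + 1/(jωL) + jωC
Y = (0.000313 + j0.000442) S
|Y| = 0.000542 S → |Z| = 1/|Y| = 1850 Ω, ∠Z = −∠Y = -54.8°

542 μS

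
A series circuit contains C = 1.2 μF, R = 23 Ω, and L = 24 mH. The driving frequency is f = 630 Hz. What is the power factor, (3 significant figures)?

0.195

ω = 2πf = 3958 rad/s
X_L = ωL = 95.0 Ω
X_C = 1/(ωC) = 211 Ω
Net reactance X = X_L − X_C = -116 Ω
Z = 23.0 − j116 Ω
|Z| = √(23.0² + 116²) = 118 Ω
∠Z = arctan(-116/23.0) = -78.7°
cos φ = cos(-78.7°) = 0.195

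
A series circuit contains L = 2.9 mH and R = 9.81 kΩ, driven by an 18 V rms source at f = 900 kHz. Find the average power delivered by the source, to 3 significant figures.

8.70 mW

ω = 2πf = 5.655e+06 rad/s
X_L = ωL = 16400 Ω
Z = 9810 + j16400 Ω
|Z| = √(9810² + 16400²) = 19100 Ω
∠Z = arctan(16400/9810) = 59.1°
I = V/|Z| = 942 μA
P = VI cos φ = 18 × 0.000942 × cos(59.1°) = 8.70 mW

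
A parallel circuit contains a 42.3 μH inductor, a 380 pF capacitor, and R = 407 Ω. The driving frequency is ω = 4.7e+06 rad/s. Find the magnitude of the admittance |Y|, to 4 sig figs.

4.069 mS

X_L = ωL = 198.8 Ω
X_C = 1/(ωC) = 559.9 Ω
Parallel: admittances add. Y = 1/R + 1/(jωL) + jωC
Y = (0.002457 − j0.003244) S
|Y| = 0.004069 S → |Z| = 1/|Y| = 245.7 Ω, ∠Z = −∠Y = 52.86°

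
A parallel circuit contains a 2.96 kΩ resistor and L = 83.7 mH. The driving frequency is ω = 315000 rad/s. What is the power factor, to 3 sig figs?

0.994

X_L = ωL = 26400 Ω
Parallel: admittances add. Y = 1/R + 1/(jωL)
Y = (0.000338 − j3.79e-05) S
|Y| = 0.000340 S → |Z| = 1/|Y| = 2940 Ω, ∠Z = −∠Y = 6.41°
cos φ = cos(6.41°) = 0.994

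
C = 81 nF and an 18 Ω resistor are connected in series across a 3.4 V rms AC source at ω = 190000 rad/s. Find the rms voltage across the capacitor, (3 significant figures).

X_C = 1/(ωC) = 65.0 Ω
Z = 18.0 − j65.0 Ω
|Z| = √(18.0² + 65.0²) = 67.4 Ω
I = V/|Z| = 50.4 mA
V_C = I·|Z_C| = 0.0504 × 65.0 = 3.28 V

3.28 V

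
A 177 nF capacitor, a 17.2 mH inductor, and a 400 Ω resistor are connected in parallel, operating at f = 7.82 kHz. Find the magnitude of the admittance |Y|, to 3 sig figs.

ω = 2πf = 49130 rad/s
X_L = ωL = 845 Ω
X_C = 1/(ωC) = 115 Ω
Parallel: admittances add. Y = 1/R + 1/(jωL) + jωC
Y = (0.00250 + j0.00751) S
|Y| = 0.00792 S → |Z| = 1/|Y| = 126 Ω, ∠Z = −∠Y = -71.6°

7.92 mS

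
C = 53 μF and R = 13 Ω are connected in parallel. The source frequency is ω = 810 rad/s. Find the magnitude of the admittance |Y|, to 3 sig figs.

88.1 mS

X_C = 1/(ωC) = 23.3 Ω
Parallel: admittances add. Y = 1/R + jωC
Y = (0.0769 + j0.0429) S
|Y| = 0.0881 S → |Z| = 1/|Y| = 11.4 Ω, ∠Z = −∠Y = -29.2°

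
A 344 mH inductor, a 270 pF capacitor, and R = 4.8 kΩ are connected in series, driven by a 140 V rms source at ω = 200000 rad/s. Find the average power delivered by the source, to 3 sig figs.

36.9 mW

X_L = ωL = 68800 Ω
X_C = 1/(ωC) = 18500 Ω
Net reactance X = X_L − X_C = 50300 Ω
Z = 4800 + j50300 Ω
|Z| = √(4800² + 50300²) = 50500 Ω
∠Z = arctan(50300/4800) = 84.5°
I = V/|Z| = 2.77 mA
P = VI cos φ = 140 × 0.00277 × cos(84.5°) = 36.9 mW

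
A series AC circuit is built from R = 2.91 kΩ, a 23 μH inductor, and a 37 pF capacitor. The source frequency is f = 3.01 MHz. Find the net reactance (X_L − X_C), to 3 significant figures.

-994 Ω

ω = 2πf = 1.891e+07 rad/s
X_L = ωL = 435 Ω
X_C = 1/(ωC) = 1430 Ω
X = 435 − 1430 = -994 Ω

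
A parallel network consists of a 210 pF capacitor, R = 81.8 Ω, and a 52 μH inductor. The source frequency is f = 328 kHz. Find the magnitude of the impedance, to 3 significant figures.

ω = 2πf = 2.061e+06 rad/s
X_L = ωL = 107 Ω
X_C = 1/(ωC) = 2310 Ω
Parallel: admittances add. Y = 1/R + 1/(jωL) + jωC
Y = (0.0122 − j0.00890) S
|Y| = 0.0151 S → |Z| = 1/|Y| = 66.1 Ω, ∠Z = −∠Y = 36.1°

66.1 Ω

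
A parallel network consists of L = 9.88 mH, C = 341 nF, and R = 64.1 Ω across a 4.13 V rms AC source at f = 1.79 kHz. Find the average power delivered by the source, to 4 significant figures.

266.1 mW

ω = 2πf = 11250 rad/s
X_L = ωL = 111.1 Ω
X_C = 1/(ωC) = 260.7 Ω
Parallel: admittances add. Y = 1/R + 1/(jωL) + jωC
Y = (0.01560 − j0.005164) S
|Y| = 0.01643 S → |Z| = 1/|Y| = 60.85 Ω, ∠Z = −∠Y = 18.32°
I = V/|Z| = 67.87 mA
P = VI cos φ = 4.13 × 0.06787 × cos(18.32°) = 266.1 mW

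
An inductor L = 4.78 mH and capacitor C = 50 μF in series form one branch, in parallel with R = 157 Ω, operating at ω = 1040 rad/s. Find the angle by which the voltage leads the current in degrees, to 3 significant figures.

-84.8°

X_L = ωL = 4.97 Ω
X_C = 1/(ωC) = 19.2 Ω
Branch 1: Z₁ = R = 157 Ω
Branch 2 (series LC): Z₂ = j(X_L − X_C) = −j14.3 Ω
Parallel: Z = Z₁Z₂/(Z₁+Z₂), |Z| = 14.2 Ω, ∠Z = -84.8°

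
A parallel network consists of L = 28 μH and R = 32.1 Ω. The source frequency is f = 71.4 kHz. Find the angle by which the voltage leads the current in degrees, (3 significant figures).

68.6°

ω = 2πf = 448600 rad/s
X_L = ωL = 12.6 Ω
Parallel: admittances add. Y = 1/R + 1/(jωL)
Y = (0.0312 − j0.0796) S
|Y| = 0.0855 S → |Z| = 1/|Y| = 11.7 Ω, ∠Z = −∠Y = 68.6°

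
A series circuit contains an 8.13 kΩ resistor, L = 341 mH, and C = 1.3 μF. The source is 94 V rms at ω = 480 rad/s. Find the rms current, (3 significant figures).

11.4 mA

X_L = ωL = 164 Ω
X_C = 1/(ωC) = 1600 Ω
Net reactance X = X_L − X_C = -1440 Ω
Z = 8130 − j1440 Ω
|Z| = √(8130² + 1440²) = 8260 Ω
I = V/|Z| = 94/8260 = 11.4 mA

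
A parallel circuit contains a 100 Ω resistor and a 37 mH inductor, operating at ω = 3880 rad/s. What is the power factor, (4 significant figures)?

0.8206

X_L = ωL = 143.6 Ω
Parallel: admittances add. Y = 1/R + 1/(jωL)
Y = (0.01000 − j0.006966) S
|Y| = 0.01219 S → |Z| = 1/|Y| = 82.06 Ω, ∠Z = −∠Y = 34.86°
cos φ = cos(34.86°) = 0.8206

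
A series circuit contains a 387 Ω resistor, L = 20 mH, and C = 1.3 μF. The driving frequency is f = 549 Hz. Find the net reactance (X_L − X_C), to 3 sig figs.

ω = 2πf = 3449 rad/s
X_L = ωL = 69.0 Ω
X_C = 1/(ωC) = 223 Ω
X = 69.0 − 223 = -154 Ω

-154 Ω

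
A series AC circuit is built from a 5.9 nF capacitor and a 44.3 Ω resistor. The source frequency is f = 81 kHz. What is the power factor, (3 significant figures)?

0.132

ω = 2πf = 508900 rad/s
X_C = 1/(ωC) = 333 Ω
Z = 44.3 − j333 Ω
|Z| = √(44.3² + 333²) = 336 Ω
∠Z = arctan(-333/44.3) = -82.4°
cos φ = cos(-82.4°) = 0.132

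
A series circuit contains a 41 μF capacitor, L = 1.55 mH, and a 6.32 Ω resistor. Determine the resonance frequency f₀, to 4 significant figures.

631.3 Hz

ω₀ = 1/√(LC) = 1/√(0.00155 × 4.1e-05) = 3967 rad/s
f₀ = ω₀/(2π) = 631.3 Hz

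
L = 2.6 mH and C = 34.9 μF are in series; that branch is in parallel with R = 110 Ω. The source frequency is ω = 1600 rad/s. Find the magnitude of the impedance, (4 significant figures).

X_L = ωL = 4.160 Ω
X_C = 1/(ωC) = 17.91 Ω
Branch 1: Z₁ = R = 110.0 Ω
Branch 2 (series LC): Z₂ = j(X_L − X_C) = −j13.75 Ω
Parallel: Z = Z₁Z₂/(Z₁+Z₂), |Z| = 13.64 Ω, ∠Z = -82.88°

13.64 Ω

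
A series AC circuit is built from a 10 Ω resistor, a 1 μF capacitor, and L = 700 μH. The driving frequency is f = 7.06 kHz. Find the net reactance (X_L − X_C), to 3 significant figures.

ω = 2πf = 44360 rad/s
X_L = ωL = 31.1 Ω
X_C = 1/(ωC) = 22.5 Ω
X = 31.1 − 22.5 = 8.51 Ω

8.51 Ω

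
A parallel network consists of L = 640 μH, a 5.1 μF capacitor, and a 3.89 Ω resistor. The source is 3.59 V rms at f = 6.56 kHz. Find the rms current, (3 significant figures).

ω = 2πf = 41220 rad/s
X_L = ωL = 26.4 Ω
X_C = 1/(ωC) = 4.76 Ω
Parallel: admittances add. Y = 1/R + 1/(jωL) + jωC
Y = (0.257 + j0.172) S
|Y| = 0.309 S → |Z| = 1/|Y| = 3.23 Ω, ∠Z = −∠Y = -33.8°
I = V/|Z| = 3.59/3.23 = 1.11 A

1.11 A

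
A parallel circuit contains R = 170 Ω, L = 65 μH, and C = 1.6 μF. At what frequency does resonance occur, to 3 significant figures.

ω₀ = 1/√(LC) = 1/√(6.5e-05 × 1.6e-06) = 98060 rad/s
f₀ = ω₀/(2π) = 15.6 kHz

15.6 kHz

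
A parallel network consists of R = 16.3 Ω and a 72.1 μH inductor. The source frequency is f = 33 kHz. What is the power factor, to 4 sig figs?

ω = 2πf = 207300 rad/s
X_L = ωL = 14.95 Ω
Parallel: admittances add. Y = 1/R + 1/(jωL)
Y = (0.06135 − j0.06689) S
|Y| = 0.09076 S → |Z| = 1/|Y| = 11.02 Ω, ∠Z = −∠Y = 47.47°
cos φ = cos(47.47°) = 0.6759

0.6759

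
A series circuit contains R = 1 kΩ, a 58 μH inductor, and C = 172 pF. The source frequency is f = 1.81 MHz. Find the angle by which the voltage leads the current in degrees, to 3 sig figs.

8.44°

ω = 2πf = 1.137e+07 rad/s
X_L = ωL = 660 Ω
X_C = 1/(ωC) = 511 Ω
Net reactance X = X_L − X_C = 148 Ω
Z = 1000 + j148 Ω
|Z| = √(1000² + 148²) = 1010 Ω
∠Z = arctan(148/1000) = 8.44°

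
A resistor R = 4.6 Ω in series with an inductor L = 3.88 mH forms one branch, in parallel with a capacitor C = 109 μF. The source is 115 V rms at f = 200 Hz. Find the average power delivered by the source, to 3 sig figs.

1.35 kW

ω = 2πf = 1257 rad/s
X_L = ωL = 4.88 Ω
X_C = 1/(ωC) = 7.30 Ω
Branch 1 (R+jX_L): Z₁ = 4.60 + j4.88 Ω, |Z₁| = 6.70 Ω
Branch 2 (−jX_C): Z₂ = −j7.30 Ω
Parallel: Z = Z₁Z₂/(Z₁+Z₂), |Z| = 9.41 Ω, ∠Z = -15.5°
I = V/|Z| = 12.2 A
P = VI cos φ = 115 × 12.2 × cos(-15.5°) = 1.35 kW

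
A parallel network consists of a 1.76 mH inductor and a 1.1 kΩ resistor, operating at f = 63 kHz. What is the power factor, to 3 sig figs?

0.535

ω = 2πf = 395800 rad/s
X_L = ωL = 697 Ω
Parallel: admittances add. Y = 1/R + 1/(jωL)
Y = (0.000909 − j0.00144) S
|Y| = 0.00170 S → |Z| = 1/|Y| = 589 Ω, ∠Z = −∠Y = 57.7°
cos φ = cos(57.7°) = 0.535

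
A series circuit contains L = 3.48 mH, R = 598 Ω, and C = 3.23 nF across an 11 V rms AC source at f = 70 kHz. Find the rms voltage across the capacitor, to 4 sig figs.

ω = 2πf = 439800 rad/s
X_L = ωL = 1531 Ω
X_C = 1/(ωC) = 703.9 Ω
Net reactance X = X_L − X_C = 826.7 Ω
Z = 598.0 + j826.7 Ω
|Z| = √(598.0² + 826.7²) = 1020 Ω
I = V/|Z| = 10.78 mA
V_C = I·|Z_C| = 0.01078 × 703.9 = 7.589 V

7.589 V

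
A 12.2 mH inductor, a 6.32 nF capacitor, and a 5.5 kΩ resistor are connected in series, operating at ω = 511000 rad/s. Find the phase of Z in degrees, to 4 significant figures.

X_L = ωL = 6234 Ω
X_C = 1/(ωC) = 309.6 Ω
Net reactance X = X_L − X_C = 5925 Ω
Z = 5500 + j5925 Ω
|Z| = √(5500² + 5925²) = 8084 Ω
∠Z = arctan(5925/5500) = 47.13°

47.13°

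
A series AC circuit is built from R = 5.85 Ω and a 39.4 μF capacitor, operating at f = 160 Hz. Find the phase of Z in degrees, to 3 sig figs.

-77.0°

ω = 2πf = 1005 rad/s
X_C = 1/(ωC) = 25.2 Ω
Z = 5.85 − j25.2 Ω
|Z| = √(5.85² + 25.2²) = 25.9 Ω
∠Z = arctan(-25.2/5.85) = -77.0°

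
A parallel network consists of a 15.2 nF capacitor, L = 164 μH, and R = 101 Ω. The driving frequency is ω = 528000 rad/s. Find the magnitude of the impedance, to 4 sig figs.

X_L = ωL = 86.59 Ω
X_C = 1/(ωC) = 124.6 Ω
Parallel: admittances add. Y = 1/R + 1/(jωL) + jωC
Y = (0.009901 − j0.003523) S
|Y| = 0.01051 S → |Z| = 1/|Y| = 95.16 Ω, ∠Z = −∠Y = 19.59°

95.16 Ω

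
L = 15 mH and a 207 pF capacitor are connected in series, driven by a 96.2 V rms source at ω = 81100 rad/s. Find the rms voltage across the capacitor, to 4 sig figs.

X_L = ωL = 1216 Ω
X_C = 1/(ωC) = 59570 Ω
Net reactance X = X_L − X_C = -58350 Ω
Z = − j58350 Ω
|Z| = √(0² + 58350²) = 58350 Ω
I = V/|Z| = 1.649 mA
V_C = I·|Z_C| = 0.001649 × 59570 = 98.21 V

98.21 V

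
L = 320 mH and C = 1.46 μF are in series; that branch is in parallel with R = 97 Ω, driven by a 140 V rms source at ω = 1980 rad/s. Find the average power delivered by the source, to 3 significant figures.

202 W

X_L = ωL = 634 Ω
X_C = 1/(ωC) = 346 Ω
Branch 1: Z₁ = R = 97.0 Ω
Branch 2 (series LC): Z₂ = j(X_L − X_C) = j288 Ω
Parallel: Z = Z₁Z₂/(Z₁+Z₂), |Z| = 91.9 Ω, ∠Z = 18.6°
I = V/|Z| = 1.52 A
P = VI cos φ = 140 × 1.52 × cos(18.6°) = 202 W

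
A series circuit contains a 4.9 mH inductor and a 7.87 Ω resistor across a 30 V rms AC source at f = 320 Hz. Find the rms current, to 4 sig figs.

ω = 2πf = 2011 rad/s
X_L = ωL = 9.852 Ω
Z = 7.870 + j9.852 Ω
|Z| = √(7.870² + 9.852²) = 12.61 Ω
I = V/|Z| = 30/12.61 = 2.379 A

2.379 A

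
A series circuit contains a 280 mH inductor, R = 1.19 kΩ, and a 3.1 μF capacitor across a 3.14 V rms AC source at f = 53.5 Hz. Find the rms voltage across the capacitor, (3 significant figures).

ω = 2πf = 336.2 rad/s
X_L = ωL = 94.1 Ω
X_C = 1/(ωC) = 960 Ω
Net reactance X = X_L − X_C = -866 Ω
Z = 1190 − j866 Ω
|Z| = √(1190² + 866²) = 1470 Ω
I = V/|Z| = 2.13 mA
V_C = I·|Z_C| = 0.00213 × 960 = 2.05 V

2.05 V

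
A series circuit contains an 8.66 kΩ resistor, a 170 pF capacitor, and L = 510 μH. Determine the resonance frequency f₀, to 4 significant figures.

ω₀ = 1/√(LC) = 1/√(0.00051 × 1.7e-10) = 3.396e+06 rad/s
f₀ = ω₀/(2π) = 540.5 kHz

540.5 kHz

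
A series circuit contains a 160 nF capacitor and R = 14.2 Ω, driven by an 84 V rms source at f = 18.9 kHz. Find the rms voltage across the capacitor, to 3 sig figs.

81.1 V

ω = 2πf = 118800 rad/s
X_C = 1/(ωC) = 52.6 Ω
Z = 14.2 − j52.6 Ω
|Z| = √(14.2² + 52.6²) = 54.5 Ω
I = V/|Z| = 1.54 A
V_C = I·|Z_C| = 1.54 × 52.6 = 81.1 V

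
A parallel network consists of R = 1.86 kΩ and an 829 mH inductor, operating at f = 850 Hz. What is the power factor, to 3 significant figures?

ω = 2πf = 5341 rad/s
X_L = ωL = 4430 Ω
Parallel: admittances add. Y = 1/R + 1/(jωL)
Y = (0.000538 − j0.000226) S
|Y| = 0.000583 S → |Z| = 1/|Y| = 1710 Ω, ∠Z = −∠Y = 22.8°
cos φ = cos(22.8°) = 0.922

0.922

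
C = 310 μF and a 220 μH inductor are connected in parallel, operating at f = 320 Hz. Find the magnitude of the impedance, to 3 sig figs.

ω = 2πf = 2011 rad/s
X_L = ωL = 0.442 Ω
X_C = 1/(ωC) = 1.60 Ω
Parallel: admittances add. Y = 1/(jωL) + jωC
Y = (0 − j1.64) S
|Y| = 1.64 S → |Z| = 1/|Y| = 0.611 Ω, ∠Z = −∠Y = 90.0°

0.611 Ω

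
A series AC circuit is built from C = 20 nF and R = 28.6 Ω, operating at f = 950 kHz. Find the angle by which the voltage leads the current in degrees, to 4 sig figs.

ω = 2πf = 5.969e+06 rad/s
X_C = 1/(ωC) = 8.377 Ω
Z = 28.60 − j8.377 Ω
|Z| = √(28.60² + 8.377²) = 29.80 Ω
∠Z = arctan(-8.377/28.60) = -16.32°

-16.32°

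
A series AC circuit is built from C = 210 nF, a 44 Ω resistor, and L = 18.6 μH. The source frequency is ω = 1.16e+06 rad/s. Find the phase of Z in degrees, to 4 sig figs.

X_L = ωL = 21.58 Ω
X_C = 1/(ωC) = 4.105 Ω
Net reactance X = X_L − X_C = 17.47 Ω
Z = 44.00 + j17.47 Ω
|Z| = √(44.00² + 17.47²) = 47.34 Ω
∠Z = arctan(17.47/44.00) = 21.66°

21.66°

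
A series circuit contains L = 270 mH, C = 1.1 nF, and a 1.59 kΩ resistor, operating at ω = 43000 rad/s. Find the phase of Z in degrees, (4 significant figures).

X_L = ωL = 11610 Ω
X_C = 1/(ωC) = 21140 Ω
Net reactance X = X_L − X_C = -9532 Ω
Z = 1590 − j9532 Ω
|Z| = √(1590² + 9532²) = 9663 Ω
∠Z = arctan(-9532/1590) = -80.53°

-80.53°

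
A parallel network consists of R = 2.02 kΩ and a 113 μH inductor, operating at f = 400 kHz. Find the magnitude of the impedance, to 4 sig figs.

281.2 Ω

ω = 2πf = 2.513e+06 rad/s
X_L = ωL = 284.0 Ω
Parallel: admittances add. Y = 1/R + 1/(jωL)
Y = (0.0004950 − j0.003521) S
|Y| = 0.003556 S → |Z| = 1/|Y| = 281.2 Ω, ∠Z = −∠Y = 82.00°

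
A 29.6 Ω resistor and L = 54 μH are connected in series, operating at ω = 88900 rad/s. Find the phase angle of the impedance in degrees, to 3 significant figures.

9.21°

X_L = ωL = 4.80 Ω
Z = 29.6 + j4.80 Ω
|Z| = √(29.6² + 4.80²) = 30.0 Ω
∠Z = arctan(4.80/29.6) = 9.21°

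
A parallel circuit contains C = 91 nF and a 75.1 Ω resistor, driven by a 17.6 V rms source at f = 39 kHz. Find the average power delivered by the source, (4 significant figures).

4.125 W

ω = 2πf = 245000 rad/s
X_C = 1/(ωC) = 44.85 Ω
Parallel: admittances add. Y = 1/R + jωC
Y = (0.01332 + j0.02230) S
|Y| = 0.02597 S → |Z| = 1/|Y| = 38.50 Ω, ∠Z = −∠Y = -59.16°
I = V/|Z| = 457.1 mA
P = VI cos φ = 17.6 × 0.4571 × cos(-59.16°) = 4.125 W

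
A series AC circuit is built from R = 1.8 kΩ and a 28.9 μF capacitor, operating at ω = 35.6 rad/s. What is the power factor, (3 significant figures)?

0.880

X_C = 1/(ωC) = 972 Ω
Z = 1800 − j972 Ω
|Z| = √(1800² + 972²) = 2050 Ω
∠Z = arctan(-972/1800) = -28.4°
cos φ = cos(-28.4°) = 0.880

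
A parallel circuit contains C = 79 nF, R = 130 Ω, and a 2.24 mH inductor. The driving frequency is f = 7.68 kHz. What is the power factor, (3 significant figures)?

0.816

ω = 2πf = 48250 rad/s
X_L = ωL = 108 Ω
X_C = 1/(ωC) = 262 Ω
Parallel: admittances add. Y = 1/R + 1/(jωL) + jωC
Y = (0.00769 − j0.00544) S
|Y| = 0.00942 S → |Z| = 1/|Y| = 106 Ω, ∠Z = −∠Y = 35.3°
cos φ = cos(35.3°) = 0.816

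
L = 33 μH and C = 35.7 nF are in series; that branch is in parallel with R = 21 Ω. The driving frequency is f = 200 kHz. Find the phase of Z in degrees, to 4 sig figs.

47.60°

ω = 2πf = 1.257e+06 rad/s
X_L = ωL = 41.47 Ω
X_C = 1/(ωC) = 22.29 Ω
Branch 1: Z₁ = R = 21.00 Ω
Branch 2 (series LC): Z₂ = j(X_L − X_C) = j19.18 Ω
Parallel: Z = Z₁Z₂/(Z₁+Z₂), |Z| = 14.16 Ω, ∠Z = 47.60°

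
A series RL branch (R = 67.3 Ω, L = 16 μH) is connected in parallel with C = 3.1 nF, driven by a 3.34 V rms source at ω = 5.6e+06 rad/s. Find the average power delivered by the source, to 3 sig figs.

X_L = ωL = 89.6 Ω
X_C = 1/(ωC) = 57.6 Ω
Branch 1 (R+jX_L): Z₁ = 67.3 + j89.6 Ω, |Z₁| = 112 Ω
Branch 2 (−jX_C): Z₂ = −j57.6 Ω
Parallel: Z = Z₁Z₂/(Z₁+Z₂), |Z| = 86.6 Ω, ∠Z = -62.3°
I = V/|Z| = 38.6 mA
P = VI cos φ = 3.34 × 0.0386 × cos(-62.3°) = 59.8 mW

59.8 mW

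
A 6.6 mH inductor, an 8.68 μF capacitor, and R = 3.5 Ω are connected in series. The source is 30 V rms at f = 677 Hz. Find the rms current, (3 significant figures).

ω = 2πf = 4254 rad/s
X_L = ωL = 28.1 Ω
X_C = 1/(ωC) = 27.1 Ω
Net reactance X = X_L − X_C = 0.991 Ω
Z = 3.50 + j0.991 Ω
|Z| = √(3.50² + 0.991²) = 3.64 Ω
I = V/|Z| = 30/3.64 = 8.25 A

8.25 A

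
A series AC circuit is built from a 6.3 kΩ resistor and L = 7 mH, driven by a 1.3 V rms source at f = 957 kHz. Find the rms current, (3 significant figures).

30.5 μA

ω = 2πf = 6.013e+06 rad/s
X_L = ωL = 42100 Ω
Z = 6300 + j42100 Ω
|Z| = √(6300² + 42100²) = 42600 Ω
I = V/|Z| = 1.3/42600 = 30.5 μA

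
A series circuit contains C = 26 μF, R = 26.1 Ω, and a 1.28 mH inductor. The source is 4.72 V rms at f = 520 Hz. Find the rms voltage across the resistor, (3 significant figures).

4.53 V

ω = 2πf = 3267 rad/s
X_L = ωL = 4.18 Ω
X_C = 1/(ωC) = 11.8 Ω
Net reactance X = X_L − X_C = -7.59 Ω
Z = 26.1 − j7.59 Ω
|Z| = √(26.1² + 7.59²) = 27.2 Ω
I = V/|Z| = 174 mA
V_R = I·|Z_R| = 0.174 × 26.1 = 4.53 V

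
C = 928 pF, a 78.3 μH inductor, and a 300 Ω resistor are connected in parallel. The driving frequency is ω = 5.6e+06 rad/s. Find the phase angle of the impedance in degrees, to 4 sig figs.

-41.18°

X_L = ωL = 438.5 Ω
X_C = 1/(ωC) = 192.4 Ω
Parallel: admittances add. Y = 1/R + 1/(jωL) + jωC
Y = (0.003333 + j0.002916) S
|Y| = 0.004429 S → |Z| = 1/|Y| = 225.8 Ω, ∠Z = −∠Y = -41.18°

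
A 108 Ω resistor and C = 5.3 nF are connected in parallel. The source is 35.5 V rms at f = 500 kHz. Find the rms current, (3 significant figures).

ω = 2πf = 3.142e+06 rad/s
X_C = 1/(ωC) = 60.1 Ω
Parallel: admittances add. Y = 1/R + jωC
Y = (0.00926 + j0.0167) S
|Y| = 0.0191 S → |Z| = 1/|Y| = 52.5 Ω, ∠Z = −∠Y = -60.9°
I = V/|Z| = 35.5/52.5 = 676 mA

676 mA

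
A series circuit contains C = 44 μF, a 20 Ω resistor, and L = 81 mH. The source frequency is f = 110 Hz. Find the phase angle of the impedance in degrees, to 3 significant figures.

49.1°

ω = 2πf = 691.2 rad/s
X_L = ωL = 56.0 Ω
X_C = 1/(ωC) = 32.9 Ω
Net reactance X = X_L − X_C = 23.1 Ω
Z = 20.0 + j23.1 Ω
|Z| = √(20.0² + 23.1²) = 30.6 Ω
∠Z = arctan(23.1/20.0) = 49.1°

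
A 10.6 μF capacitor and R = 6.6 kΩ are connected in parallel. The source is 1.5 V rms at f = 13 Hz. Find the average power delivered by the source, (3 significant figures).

ω = 2πf = 81.68 rad/s
X_C = 1/(ωC) = 1150 Ω
Parallel: admittances add. Y = 1/R + jωC
Y = (0.000152 + j0.000866) S
|Y| = 0.000879 S → |Z| = 1/|Y| = 1140 Ω, ∠Z = −∠Y = -80.1°
I = V/|Z| = 1.32 mA
P = VI cos φ = 1.5 × 0.00132 × cos(-80.1°) = 341 μW

341 μW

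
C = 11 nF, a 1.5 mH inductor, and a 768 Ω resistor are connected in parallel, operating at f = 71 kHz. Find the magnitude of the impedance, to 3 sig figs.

274 Ω

ω = 2πf = 446100 rad/s
X_L = ωL = 669 Ω
X_C = 1/(ωC) = 204 Ω
Parallel: admittances add. Y = 1/R + 1/(jωL) + jωC
Y = (0.00130 + j0.00341) S
|Y| = 0.00365 S → |Z| = 1/|Y| = 274 Ω, ∠Z = −∠Y = -69.1°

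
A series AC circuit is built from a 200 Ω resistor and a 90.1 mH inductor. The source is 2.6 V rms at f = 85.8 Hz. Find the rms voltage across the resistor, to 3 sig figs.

ω = 2πf = 539.1 rad/s
X_L = ωL = 48.6 Ω
Z = 200 + j48.6 Ω
|Z| = √(200² + 48.6²) = 206 Ω
I = V/|Z| = 12.6 mA
V_R = I·|Z_R| = 0.0126 × 200 = 2.53 V

2.53 V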